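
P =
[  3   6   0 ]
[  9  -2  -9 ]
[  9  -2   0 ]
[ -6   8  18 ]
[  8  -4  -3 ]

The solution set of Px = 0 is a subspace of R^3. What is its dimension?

Row reduce to echelon form.
R2 ← R2 − (3)·R1: [0, -20, -9]
R3 ← R3 − (3)·R1: [0, -20, 0]
R4 ← R4 + (2)·R1: [0, 20, 18]
R5 ← R5 − (8/3)·R1: [0, -20, -3]
R3 ← R3 − R2: [0, 0, 9]
R4 ← R4 + R2: [0, 0, 9]
R5 ← R5 − R2: [0, 0, 6]
R4 ← R4 − R3: [0, 0, 0]
R5 ← R5 − (2/3)·R3: [0, 0, 0]
3 nonzero rows, so rank(P) = 3.
P has 3 columns; by rank–nullity, nullity = 3 − 3 = 0.

0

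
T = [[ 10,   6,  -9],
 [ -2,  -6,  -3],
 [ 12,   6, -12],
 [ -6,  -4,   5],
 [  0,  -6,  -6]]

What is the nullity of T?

Row reduce to echelon form.
R2 ← R2 + (1/5)·R1: [0, -24/5, -24/5]
R3 ← R3 − (6/5)·R1: [0, -6/5, -6/5]
R4 ← R4 + (3/5)·R1: [0, -2/5, -2/5]
R3 ← R3 − (1/4)·R2: [0, 0, 0]
R4 ← R4 − (1/12)·R2: [0, 0, 0]
R5 ← R5 − (5/4)·R2: [0, 0, 0]
2 nonzero rows, so rank(T) = 2.
T has 3 columns; by rank–nullity, nullity = 3 − 2 = 1.

1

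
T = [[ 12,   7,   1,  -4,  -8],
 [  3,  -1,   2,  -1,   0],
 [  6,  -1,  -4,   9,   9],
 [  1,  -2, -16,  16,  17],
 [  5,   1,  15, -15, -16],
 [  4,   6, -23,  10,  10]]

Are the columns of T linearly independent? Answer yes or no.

Row reduce T to echelon form.
R2 ← R2 − (1/4)·R1: [0, -11/4, 7/4, 0, 2]
R3 ← R3 − (1/2)·R1: [0, -9/2, -9/2, 11, 13]
R4 ← R4 − (1/12)·R1: [0, -31/12, -193/12, 49/3, 53/3]
R5 ← R5 − (5/12)·R1: [0, -23/12, 175/12, -40/3, -38/3]
R6 ← R6 − (1/3)·R1: [0, 11/3, -70/3, 34/3, 38/3]
R3 ← R3 − (18/11)·R2: [0, 0, -81/11, 11, 107/11]
R4 ← R4 − (31/33)·R2: [0, 0, -195/11, 49/3, 521/33]
R5 ← R5 − (23/33)·R2: [0, 0, 147/11, -40/3, -464/33]
R6 ← R6 + (4/3)·R2: [0, 0, -21, 34/3, 46/3]
R4 ← R4 − (65/27)·R3: [0, 0, 0, -274/27, -206/27]
R5 ← R5 + (49/27)·R3: [0, 0, 0, 179/27, 97/27]
R6 ← R6 − (77/27)·R3: [0, 0, 0, -541/27, -335/27]
R5 ← R5 + (179/274)·R4: [0, 0, 0, 0, -572/411]
R6 ← R6 − (541/274)·R4: [0, 0, 0, 0, 364/137]
R6 ← R6 + (21/11)·R5: [0, 0, 0, 0, 0]
5 pivots among 5 columns.
Every column is a pivot column, so the columns are linearly independent.

yes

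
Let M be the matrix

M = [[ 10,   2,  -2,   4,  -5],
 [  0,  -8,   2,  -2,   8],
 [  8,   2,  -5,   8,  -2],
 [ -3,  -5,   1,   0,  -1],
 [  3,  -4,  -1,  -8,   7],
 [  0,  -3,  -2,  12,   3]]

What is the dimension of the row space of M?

5

Row reduce to echelon form.
R3 ← R3 − (4/5)·R1: [0, 2/5, -17/5, 24/5, 2]
R4 ← R4 + (3/10)·R1: [0, -22/5, 2/5, 6/5, -5/2]
R5 ← R5 − (3/10)·R1: [0, -23/5, -2/5, -46/5, 17/2]
R3 ← R3 + (1/20)·R2: [0, 0, -33/10, 47/10, 12/5]
R4 ← R4 − (11/20)·R2: [0, 0, -7/10, 23/10, -69/10]
R5 ← R5 − (23/40)·R2: [0, 0, -31/20, -161/20, 39/10]
R6 ← R6 − (3/8)·R2: [0, 0, -11/4, 51/4, 0]
R4 ← R4 − (7/33)·R3: [0, 0, 0, 43/33, -163/22]
R5 ← R5 − (31/66)·R3: [0, 0, 0, -677/66, 61/22]
R6 ← R6 − (5/6)·R3: [0, 0, 0, 53/6, -2]
R5 ← R5 + (677/86)·R4: [0, 0, 0, 0, -9555/172]
R6 ← R6 − (583/86)·R4: [0, 0, 0, 0, 8295/172]
R6 ← R6 + (79/91)·R5: [0, 0, 0, 0, 0]
Echelon form has 5 nonzero rows, so rank(M) = 5.
The row space has dimension equal to the rank: 5.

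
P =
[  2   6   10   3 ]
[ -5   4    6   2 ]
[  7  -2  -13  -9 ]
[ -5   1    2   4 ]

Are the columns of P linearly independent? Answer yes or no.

yes

Row reduce P to echelon form.
R2 ← R2 + (5/2)·R1: [0, 19, 31, 19/2]
R3 ← R3 − (7/2)·R1: [0, -23, -48, -39/2]
R4 ← R4 + (5/2)·R1: [0, 16, 27, 23/2]
R3 ← R3 + (23/19)·R2: [0, 0, -199/19, -8]
R4 ← R4 − (16/19)·R2: [0, 0, 17/19, 7/2]
R4 ← R4 + (17/199)·R3: [0, 0, 0, 1121/398]
4 pivots among 4 columns.
Every column is a pivot column, so the columns are linearly independent.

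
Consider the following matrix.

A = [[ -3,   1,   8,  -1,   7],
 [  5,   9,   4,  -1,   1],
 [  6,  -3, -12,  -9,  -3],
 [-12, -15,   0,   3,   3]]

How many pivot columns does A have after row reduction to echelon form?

Row reduce to echelon form.
R2 ← R2 + (5/3)·R1: [0, 32/3, 52/3, -8/3, 38/3]
R3 ← R3 + (2)·R1: [0, -1, 4, -11, 11]
R4 ← R4 − (4)·R1: [0, -19, -32, 7, -25]
R3 ← R3 + (3/32)·R2: [0, 0, 45/8, -45/4, 195/16]
R4 ← R4 + (57/32)·R2: [0, 0, -9/8, 9/4, -39/16]
R4 ← R4 + (1/5)·R3: [0, 0, 0, 0, 0]
Echelon form has 3 nonzero rows, so rank(A) = 3.
Each nonzero row contributes one pivot column: 3 pivot columns.

3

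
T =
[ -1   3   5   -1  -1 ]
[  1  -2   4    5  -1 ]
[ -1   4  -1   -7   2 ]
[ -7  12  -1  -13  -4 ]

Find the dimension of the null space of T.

Row reduce to echelon form.
R2 ← R2 + R1: [0, 1, 9, 4, -2]
R3 ← R3 − R1: [0, 1, -6, -6, 3]
R4 ← R4 − (7)·R1: [0, -9, -36, -6, 3]
R3 ← R3 − R2: [0, 0, -15, -10, 5]
R4 ← R4 + (9)·R2: [0, 0, 45, 30, -15]
R4 ← R4 + (3)·R3: [0, 0, 0, 0, 0]
3 nonzero rows, so rank(T) = 3.
T has 5 columns; by rank–nullity, nullity = 5 − 3 = 2.

2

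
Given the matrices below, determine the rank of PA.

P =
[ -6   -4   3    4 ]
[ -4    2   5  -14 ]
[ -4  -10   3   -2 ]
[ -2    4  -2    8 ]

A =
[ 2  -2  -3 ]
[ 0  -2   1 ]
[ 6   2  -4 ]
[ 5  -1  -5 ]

First compute PA:
[[ 26,  22, -18],
 [-48,  28,  64],
 [  0,  36,   0],
 [ 24, -16, -22]]
Now row reduce the product.
R2 ← R2 + (24/13)·R1: [0, 892/13, 400/13]
R4 ← R4 − (12/13)·R1: [0, -472/13, -70/13]
R3 ← R3 − (117/223)·R2: [0, 0, -3600/223]
R4 ← R4 + (118/223)·R2: [0, 0, 2430/223]
R4 ← R4 + (27/40)·R3: [0, 0, 0]
3 nonzero rows, so rank(PA) = 3.

3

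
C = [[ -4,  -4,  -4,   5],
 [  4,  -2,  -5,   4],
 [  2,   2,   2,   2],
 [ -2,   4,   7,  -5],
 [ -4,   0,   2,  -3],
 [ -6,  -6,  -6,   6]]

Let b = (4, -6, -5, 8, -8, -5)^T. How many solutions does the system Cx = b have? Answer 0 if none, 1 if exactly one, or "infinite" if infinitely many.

Row reduce the augmented matrix [C | b].
R2 ← R2 + R1: [0, -6, -9, 9, -2]
R3 ← R3 + (1/2)·R1: [0, 0, 0, 9/2, -3]
R4 ← R4 − (1/2)·R1: [0, 6, 9, -15/2, 6]
R5 ← R5 − R1: [0, 4, 6, -8, -12]
R6 ← R6 − (3/2)·R1: [0, 0, 0, -3/2, -11]
R4 ← R4 + R2: [0, 0, 0, 3/2, 4]
R5 ← R5 + (2/3)·R2: [0, 0, 0, -2, -40/3]
R4 ← R4 − (1/3)·R3: [0, 0, 0, 0, 5]
R5 ← R5 + (4/9)·R3: [0, 0, 0, 0, -44/3]
R6 ← R6 + (1/3)·R3: [0, 0, 0, 0, -12]
R5 ← R5 + (44/15)·R4: [0, 0, 0, 0, 0]
R6 ← R6 + (12/5)·R4: [0, 0, 0, 0, 0]
The echelon form has 4 nonzero rows; the last pivot sits in the augmented column, so rank(C) = 3 but rank([C|b]) = 4.
Since the ranks differ, the system is inconsistent.
It has no solutions.

0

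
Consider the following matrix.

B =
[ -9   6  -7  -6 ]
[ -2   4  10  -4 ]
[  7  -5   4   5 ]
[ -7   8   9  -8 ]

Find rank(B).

Row reduce to echelon form.
R2 ← R2 − (2/9)·R1: [0, 8/3, 104/9, -8/3]
R3 ← R3 + (7/9)·R1: [0, -1/3, -13/9, 1/3]
R4 ← R4 − (7/9)·R1: [0, 10/3, 130/9, -10/3]
R3 ← R3 + (1/8)·R2: [0, 0, 0, 0]
R4 ← R4 − (5/4)·R2: [0, 0, 0, 0]
Echelon form has 2 nonzero rows, so rank(B) = 2.

2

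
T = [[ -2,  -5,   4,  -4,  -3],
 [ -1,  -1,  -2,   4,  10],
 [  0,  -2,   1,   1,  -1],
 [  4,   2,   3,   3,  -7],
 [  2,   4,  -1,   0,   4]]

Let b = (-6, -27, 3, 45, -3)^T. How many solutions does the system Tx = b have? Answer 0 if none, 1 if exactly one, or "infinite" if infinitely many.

Row reduce the augmented matrix [T | b].
R2 ← R2 − (1/2)·R1: [0, 3/2, -4, 6, 23/2, -24]
R4 ← R4 + (2)·R1: [0, -8, 11, -5, -13, 33]
R5 ← R5 + R1: [0, -1, 3, -4, 1, -9]
R3 ← R3 + (4/3)·R2: [0, 0, -13/3, 9, 43/3, -29]
R4 ← R4 + (16/3)·R2: [0, 0, -31/3, 27, 145/3, -95]
R5 ← R5 + (2/3)·R2: [0, 0, 1/3, 0, 26/3, -25]
R4 ← R4 − (31/13)·R3: [0, 0, 0, 72/13, 184/13, -336/13]
R5 ← R5 + (1/13)·R3: [0, 0, 0, 9/13, 127/13, -354/13]
R5 ← R5 − (1/8)·R4: [0, 0, 0, 0, 8, -24]
The echelon form has 5 nonzero rows, and every pivot lies in the first 5 columns, so rank(T) = rank([T|b]) = 5.
The system is consistent.
rank = 5 = number of unknowns, so the solution is unique.

1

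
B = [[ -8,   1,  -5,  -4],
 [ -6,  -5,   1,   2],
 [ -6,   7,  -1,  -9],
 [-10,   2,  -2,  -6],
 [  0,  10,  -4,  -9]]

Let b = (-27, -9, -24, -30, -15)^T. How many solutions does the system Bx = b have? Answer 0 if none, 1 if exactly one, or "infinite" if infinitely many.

infinite

Row reduce the augmented matrix [B | b].
R2 ← R2 − (3/4)·R1: [0, -23/4, 19/4, 5, 45/4]
R3 ← R3 − (3/4)·R1: [0, 25/4, 11/4, -6, -15/4]
R4 ← R4 − (5/4)·R1: [0, 3/4, 17/4, -1, 15/4]
R3 ← R3 + (25/23)·R2: [0, 0, 182/23, -13/23, 195/23]
R4 ← R4 + (3/23)·R2: [0, 0, 112/23, -8/23, 120/23]
R5 ← R5 + (40/23)·R2: [0, 0, 98/23, -7/23, 105/23]
R4 ← R4 − (8/13)·R3: [0, 0, 0, 0, 0]
R5 ← R5 − (7/13)·R3: [0, 0, 0, 0, 0]
The echelon form has 3 nonzero rows, and every pivot lies in the first 4 columns, so rank(B) = rank([B|b]) = 3.
The system is consistent.
rank = 3 < 4 unknowns, so there are infinitely many solutions.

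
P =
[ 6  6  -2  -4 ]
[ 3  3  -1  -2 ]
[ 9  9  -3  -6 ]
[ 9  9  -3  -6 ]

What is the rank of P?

Row reduce to echelon form.
R2 ← R2 − (1/2)·R1: [0, 0, 0, 0]
R3 ← R3 − (3/2)·R1: [0, 0, 0, 0]
R4 ← R4 − (3/2)·R1: [0, 0, 0, 0]
Echelon form has 1 nonzero row, so rank(P) = 1.

1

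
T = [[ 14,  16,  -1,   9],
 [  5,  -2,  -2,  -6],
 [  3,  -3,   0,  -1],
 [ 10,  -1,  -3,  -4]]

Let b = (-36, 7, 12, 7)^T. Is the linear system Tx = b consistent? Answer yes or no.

yes

Row reduce the augmented matrix [T | b].
R2 ← R2 − (5/14)·R1: [0, -54/7, -23/14, -129/14, 139/7]
R3 ← R3 − (3/14)·R1: [0, -45/7, 3/14, -41/14, 138/7]
R4 ← R4 − (5/7)·R1: [0, -87/7, -16/7, -73/7, 229/7]
R3 ← R3 − (5/6)·R2: [0, 0, 19/12, 19/4, 19/6]
R4 ← R4 − (29/18)·R2: [0, 0, 13/36, 53/12, 13/18]
R4 ← R4 − (13/57)·R3: [0, 0, 0, 10/3, 0]
The echelon form has 4 nonzero rows, and every pivot lies in the first 4 columns, so rank(T) = rank([T|b]) = 4.
The system is consistent.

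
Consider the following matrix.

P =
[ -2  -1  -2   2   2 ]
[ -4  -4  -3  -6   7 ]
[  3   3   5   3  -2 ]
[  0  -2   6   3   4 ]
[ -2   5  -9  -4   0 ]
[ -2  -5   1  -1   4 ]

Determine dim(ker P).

0

Row reduce to echelon form.
R2 ← R2 − (2)·R1: [0, -2, 1, -10, 3]
R3 ← R3 + (3/2)·R1: [0, 3/2, 2, 6, 1]
R5 ← R5 − R1: [0, 6, -7, -6, -2]
R6 ← R6 − R1: [0, -4, 3, -3, 2]
R3 ← R3 + (3/4)·R2: [0, 0, 11/4, -3/2, 13/4]
R4 ← R4 − R2: [0, 0, 5, 13, 1]
R5 ← R5 + (3)·R2: [0, 0, -4, -36, 7]
R6 ← R6 − (2)·R2: [0, 0, 1, 17, -4]
R4 ← R4 − (20/11)·R3: [0, 0, 0, 173/11, -54/11]
R5 ← R5 + (16/11)·R3: [0, 0, 0, -420/11, 129/11]
R6 ← R6 − (4/11)·R3: [0, 0, 0, 193/11, -57/11]
R5 ← R5 + (420/173)·R4: [0, 0, 0, 0, -33/173]
R6 ← R6 − (193/173)·R4: [0, 0, 0, 0, 51/173]
R6 ← R6 + (17/11)·R5: [0, 0, 0, 0, 0]
5 nonzero rows, so rank(P) = 5.
P has 5 columns; by rank–nullity, nullity = 5 − 5 = 0.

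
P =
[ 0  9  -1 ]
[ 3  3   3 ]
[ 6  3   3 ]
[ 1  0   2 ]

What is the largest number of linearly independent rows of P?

Row reduce to echelon form.
Swap R1 ↔ R2
R3 ← R3 − (2)·R1: [0, -3, -3]
R4 ← R4 − (1/3)·R1: [0, -1, 1]
R3 ← R3 + (1/3)·R2: [0, 0, -10/3]
R4 ← R4 + (1/9)·R2: [0, 0, 8/9]
R4 ← R4 + (4/15)·R3: [0, 0, 0]
Echelon form has 3 nonzero rows, so rank(P) = 3.
The rank gives the maximum number of linearly independent rows: 3.

3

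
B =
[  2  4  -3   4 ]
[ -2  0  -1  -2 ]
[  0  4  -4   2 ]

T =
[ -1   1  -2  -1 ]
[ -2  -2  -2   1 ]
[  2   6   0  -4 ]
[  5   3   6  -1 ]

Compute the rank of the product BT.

First compute BT:
[[  4, -12,  12,  10],
 [-10, -14,  -8,   8],
 [ -6, -26,   4,  18]]
Now row reduce the product.
R2 ← R2 + (5/2)·R1: [0, -44, 22, 33]
R3 ← R3 + (3/2)·R1: [0, -44, 22, 33]
R3 ← R3 − R2: [0, 0, 0, 0]
2 nonzero rows, so rank(BT) = 2.

2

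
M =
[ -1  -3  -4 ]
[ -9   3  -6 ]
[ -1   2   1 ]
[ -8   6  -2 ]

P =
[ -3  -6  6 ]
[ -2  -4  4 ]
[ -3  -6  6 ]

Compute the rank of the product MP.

First compute MP:
[[ 21,  42, -42],
 [ 39,  78, -78],
 [ -4,  -8,   8],
 [ 18,  36, -36]]
Now row reduce the product.
R2 ← R2 − (13/7)·R1: [0, 0, 0]
R3 ← R3 + (4/21)·R1: [0, 0, 0]
R4 ← R4 − (6/7)·R1: [0, 0, 0]
1 nonzero row, so rank(MP) = 1.

1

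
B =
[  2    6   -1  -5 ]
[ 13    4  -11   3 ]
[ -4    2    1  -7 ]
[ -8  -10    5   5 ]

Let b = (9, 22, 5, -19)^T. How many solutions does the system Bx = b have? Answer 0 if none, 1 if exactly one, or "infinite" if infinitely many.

infinite

Row reduce the augmented matrix [B | b].
R2 ← R2 − (13/2)·R1: [0, -35, -9/2, 71/2, -73/2]
R3 ← R3 + (2)·R1: [0, 14, -1, -17, 23]
R4 ← R4 + (4)·R1: [0, 14, 1, -15, 17]
R3 ← R3 + (2/5)·R2: [0, 0, -14/5, -14/5, 42/5]
R4 ← R4 + (2/5)·R2: [0, 0, -4/5, -4/5, 12/5]
R4 ← R4 − (2/7)·R3: [0, 0, 0, 0, 0]
The echelon form has 3 nonzero rows, and every pivot lies in the first 4 columns, so rank(B) = rank([B|b]) = 3.
The system is consistent.
rank = 3 < 4 unknowns, so there are infinitely many solutions.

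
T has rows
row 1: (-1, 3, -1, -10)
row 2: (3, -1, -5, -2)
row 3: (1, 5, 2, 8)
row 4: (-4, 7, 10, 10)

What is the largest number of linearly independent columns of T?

3

Row reduce to echelon form.
R2 ← R2 + (3)·R1: [0, 8, -8, -32]
R3 ← R3 + R1: [0, 8, 1, -2]
R4 ← R4 − (4)·R1: [0, -5, 14, 50]
R3 ← R3 − R2: [0, 0, 9, 30]
R4 ← R4 + (5/8)·R2: [0, 0, 9, 30]
R4 ← R4 − R3: [0, 0, 0, 0]
Echelon form has 3 nonzero rows, so rank(T) = 3.
The rank gives the maximum number of linearly independent columns: 3.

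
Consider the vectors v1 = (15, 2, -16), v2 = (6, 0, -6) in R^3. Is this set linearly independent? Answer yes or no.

yes

Form the matrix with these vectors as rows and row reduce.
R2 ← R2 − (2/5)·R1: [0, -4/5, 2/5]
2 nonzero rows, so the 2 vectors span a space of dimension 2.
Since 2 = 2, the vectors are linearly independent.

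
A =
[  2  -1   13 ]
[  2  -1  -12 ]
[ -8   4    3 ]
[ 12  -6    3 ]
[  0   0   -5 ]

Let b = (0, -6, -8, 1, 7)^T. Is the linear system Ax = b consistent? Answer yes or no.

Row reduce the augmented matrix [A | b].
R2 ← R2 − R1: [0, 0, -25, -6]
R3 ← R3 + (4)·R1: [0, 0, 55, -8]
R4 ← R4 − (6)·R1: [0, 0, -75, 1]
R3 ← R3 + (11/5)·R2: [0, 0, 0, -106/5]
R4 ← R4 − (3)·R2: [0, 0, 0, 19]
R5 ← R5 − (1/5)·R2: [0, 0, 0, 41/5]
R4 ← R4 + (95/106)·R3: [0, 0, 0, 0]
R5 ← R5 + (41/106)·R3: [0, 0, 0, 0]
The echelon form has 3 nonzero rows; the last pivot sits in the augmented column, so rank(A) = 2 but rank([A|b]) = 3.
Since the ranks differ, the system is inconsistent.

no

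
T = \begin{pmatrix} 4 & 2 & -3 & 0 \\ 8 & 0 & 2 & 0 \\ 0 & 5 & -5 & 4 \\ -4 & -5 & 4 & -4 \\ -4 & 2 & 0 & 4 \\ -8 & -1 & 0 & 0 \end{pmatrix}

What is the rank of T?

3

Row reduce to echelon form.
R2 ← R2 − (2)·R1: [0, -4, 8, 0]
R4 ← R4 + R1: [0, -3, 1, -4]
R5 ← R5 + R1: [0, 4, -3, 4]
R6 ← R6 + (2)·R1: [0, 3, -6, 0]
R3 ← R3 + (5/4)·R2: [0, 0, 5, 4]
R4 ← R4 − (3/4)·R2: [0, 0, -5, -4]
R5 ← R5 + R2: [0, 0, 5, 4]
R6 ← R6 + (3/4)·R2: [0, 0, 0, 0]
R4 ← R4 + R3: [0, 0, 0, 0]
R5 ← R5 − R3: [0, 0, 0, 0]
Echelon form has 3 nonzero rows, so rank(T) = 3.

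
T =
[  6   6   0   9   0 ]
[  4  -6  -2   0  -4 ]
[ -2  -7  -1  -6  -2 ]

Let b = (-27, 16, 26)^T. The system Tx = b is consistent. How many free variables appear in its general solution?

3

Row reduce the augmented matrix [T | b].
R2 ← R2 − (2/3)·R1: [0, -10, -2, -6, -4, 34]
R3 ← R3 + (1/3)·R1: [0, -5, -1, -3, -2, 17]
R3 ← R3 − (1/2)·R2: [0, 0, 0, 0, 0, 0]
The echelon form has 2 nonzero rows, and every pivot lies in the first 5 columns, so rank(T) = rank([T|b]) = 2.
The system is consistent.
Free variables = (unknowns) − (rank) = 5 − 2 = 3.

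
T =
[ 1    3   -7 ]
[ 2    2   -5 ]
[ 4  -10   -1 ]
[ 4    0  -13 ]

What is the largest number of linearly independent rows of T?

3

Row reduce to echelon form.
R2 ← R2 − (2)·R1: [0, -4, 9]
R3 ← R3 − (4)·R1: [0, -22, 27]
R4 ← R4 − (4)·R1: [0, -12, 15]
R3 ← R3 − (11/2)·R2: [0, 0, -45/2]
R4 ← R4 − (3)·R2: [0, 0, -12]
R4 ← R4 − (8/15)·R3: [0, 0, 0]
Echelon form has 3 nonzero rows, so rank(T) = 3.
The rank gives the maximum number of linearly independent rows: 3.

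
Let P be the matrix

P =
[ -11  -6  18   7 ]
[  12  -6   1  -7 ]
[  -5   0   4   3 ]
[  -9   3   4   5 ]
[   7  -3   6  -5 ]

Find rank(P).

3

Row reduce to echelon form.
R2 ← R2 + (12/11)·R1: [0, -138/11, 227/11, 7/11]
R3 ← R3 − (5/11)·R1: [0, 30/11, -46/11, -2/11]
R4 ← R4 − (9/11)·R1: [0, 87/11, -118/11, -8/11]
R5 ← R5 + (7/11)·R1: [0, -75/11, 192/11, -6/11]
R3 ← R3 + (5/23)·R2: [0, 0, 7/23, -1/23]
R4 ← R4 + (29/46)·R2: [0, 0, 105/46, -15/46]
R5 ← R5 − (25/46)·R2: [0, 0, 287/46, -41/46]
R4 ← R4 − (15/2)·R3: [0, 0, 0, 0]
R5 ← R5 − (41/2)·R3: [0, 0, 0, 0]
Echelon form has 3 nonzero rows, so rank(P) = 3.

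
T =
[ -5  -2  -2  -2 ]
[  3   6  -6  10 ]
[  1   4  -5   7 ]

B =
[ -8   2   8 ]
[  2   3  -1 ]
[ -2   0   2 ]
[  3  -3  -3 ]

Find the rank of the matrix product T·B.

First compute TB:
[[ 34, -10, -36],
 [ 30,  -6, -24],
 [ 31,  -7, -27]]
Now row reduce the product.
R2 ← R2 − (15/17)·R1: [0, 48/17, 132/17]
R3 ← R3 − (31/34)·R1: [0, 36/17, 99/17]
R3 ← R3 − (3/4)·R2: [0, 0, 0]
2 nonzero rows, so rank(TB) = 2.

2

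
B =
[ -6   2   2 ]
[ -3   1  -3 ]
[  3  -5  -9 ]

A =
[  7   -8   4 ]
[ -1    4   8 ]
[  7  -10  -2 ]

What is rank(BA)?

First compute BA:
[[-30,  36, -12],
 [-43,  58,   2],
 [-37,  46, -10]]
Now row reduce the product.
R2 ← R2 − (43/30)·R1: [0, 32/5, 96/5]
R3 ← R3 − (37/30)·R1: [0, 8/5, 24/5]
R3 ← R3 − (1/4)·R2: [0, 0, 0]
2 nonzero rows, so rank(BA) = 2.

2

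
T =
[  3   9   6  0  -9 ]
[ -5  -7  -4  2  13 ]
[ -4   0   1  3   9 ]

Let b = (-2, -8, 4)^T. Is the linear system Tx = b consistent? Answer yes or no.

no

Row reduce the augmented matrix [T | b].
R2 ← R2 + (5/3)·R1: [0, 8, 6, 2, -2, -34/3]
R3 ← R3 + (4/3)·R1: [0, 12, 9, 3, -3, 4/3]
R3 ← R3 − (3/2)·R2: [0, 0, 0, 0, 0, 55/3]
The echelon form has 3 nonzero rows; the last pivot sits in the augmented column, so rank(T) = 2 but rank([T|b]) = 3.
Since the ranks differ, the system is inconsistent.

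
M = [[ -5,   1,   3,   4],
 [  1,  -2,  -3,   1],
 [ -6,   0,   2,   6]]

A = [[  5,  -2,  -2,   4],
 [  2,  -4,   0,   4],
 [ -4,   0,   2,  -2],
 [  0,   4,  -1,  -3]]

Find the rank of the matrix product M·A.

2

First compute MA:
[[-35,  22,  12, -34],
 [ 13,  10,  -9,  -1],
 [-38,  36,  10, -46]]
Now row reduce the product.
R2 ← R2 + (13/35)·R1: [0, 636/35, -159/35, -477/35]
R3 ← R3 − (38/35)·R1: [0, 424/35, -106/35, -318/35]
R3 ← R3 − (2/3)·R2: [0, 0, 0, 0]
2 nonzero rows, so rank(MA) = 2.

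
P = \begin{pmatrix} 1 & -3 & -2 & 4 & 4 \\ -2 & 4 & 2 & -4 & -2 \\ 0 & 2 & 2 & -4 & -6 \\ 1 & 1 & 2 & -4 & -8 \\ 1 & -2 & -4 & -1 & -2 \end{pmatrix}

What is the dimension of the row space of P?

Row reduce to echelon form.
R2 ← R2 + (2)·R1: [0, -2, -2, 4, 6]
R4 ← R4 − R1: [0, 4, 4, -8, -12]
R5 ← R5 − R1: [0, 1, -2, -5, -6]
R3 ← R3 + R2: [0, 0, 0, 0, 0]
R4 ← R4 + (2)·R2: [0, 0, 0, 0, 0]
R5 ← R5 + (1/2)·R2: [0, 0, -3, -3, -3]
Swap R3 ↔ R5
Echelon form has 3 nonzero rows, so rank(P) = 3.
The row space has dimension equal to the rank: 3.

3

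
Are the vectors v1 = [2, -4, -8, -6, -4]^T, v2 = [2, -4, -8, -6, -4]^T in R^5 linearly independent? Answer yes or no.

no

Form the matrix with these vectors as rows and row reduce.
R2 ← R2 − R1: [0, 0, 0, 0, 0]
1 nonzero row, so the 2 vectors span a space of dimension 1.
Since 1 < 2, the vectors are linearly dependent.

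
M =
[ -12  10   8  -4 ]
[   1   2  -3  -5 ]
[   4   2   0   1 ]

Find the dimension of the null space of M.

Row reduce to echelon form.
R2 ← R2 + (1/12)·R1: [0, 17/6, -7/3, -16/3]
R3 ← R3 + (1/3)·R1: [0, 16/3, 8/3, -1/3]
R3 ← R3 − (32/17)·R2: [0, 0, 120/17, 165/17]
3 nonzero rows, so rank(M) = 3.
M has 4 columns; by rank–nullity, nullity = 4 − 3 = 1.

1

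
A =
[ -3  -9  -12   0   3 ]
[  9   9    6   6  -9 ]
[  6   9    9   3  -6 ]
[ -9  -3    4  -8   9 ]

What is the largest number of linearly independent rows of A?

Row reduce to echelon form.
R2 ← R2 + (3)·R1: [0, -18, -30, 6, 0]
R3 ← R3 + (2)·R1: [0, -9, -15, 3, 0]
R4 ← R4 − (3)·R1: [0, 24, 40, -8, 0]
R3 ← R3 − (1/2)·R2: [0, 0, 0, 0, 0]
R4 ← R4 + (4/3)·R2: [0, 0, 0, 0, 0]
Echelon form has 2 nonzero rows, so rank(A) = 2.
The rank gives the maximum number of linearly independent rows: 2.

2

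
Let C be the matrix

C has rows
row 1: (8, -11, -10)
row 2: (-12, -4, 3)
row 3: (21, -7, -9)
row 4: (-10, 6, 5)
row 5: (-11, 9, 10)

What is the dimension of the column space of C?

Row reduce to echelon form.
R2 ← R2 + (3/2)·R1: [0, -41/2, -12]
R3 ← R3 − (21/8)·R1: [0, 175/8, 69/4]
R4 ← R4 + (5/4)·R1: [0, -31/4, -15/2]
R5 ← R5 + (11/8)·R1: [0, -49/8, -15/4]
R3 ← R3 + (175/164)·R2: [0, 0, 729/164]
R4 ← R4 − (31/82)·R2: [0, 0, -243/82]
R5 ← R5 − (49/164)·R2: [0, 0, -27/164]
R4 ← R4 + (2/3)·R3: [0, 0, 0]
R5 ← R5 + (1/27)·R3: [0, 0, 0]
Echelon form has 3 nonzero rows, so rank(C) = 3.
The column space has dimension equal to the rank: 3.

3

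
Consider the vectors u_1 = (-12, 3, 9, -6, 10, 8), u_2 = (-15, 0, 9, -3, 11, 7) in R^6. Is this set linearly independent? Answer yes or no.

yes

Form the matrix with these vectors as rows and row reduce.
R2 ← R2 − (5/4)·R1: [0, -15/4, -9/4, 9/2, -3/2, -3]
2 nonzero rows, so the 2 vectors span a space of dimension 2.
Since 2 = 2, the vectors are linearly independent.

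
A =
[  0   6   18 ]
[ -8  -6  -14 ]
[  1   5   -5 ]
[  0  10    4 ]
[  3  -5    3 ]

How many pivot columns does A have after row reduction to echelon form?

Row reduce to echelon form.
Swap R1 ↔ R2
R3 ← R3 + (1/8)·R1: [0, 17/4, -27/4]
R5 ← R5 + (3/8)·R1: [0, -29/4, -9/4]
R3 ← R3 − (17/24)·R2: [0, 0, -39/2]
R4 ← R4 − (5/3)·R2: [0, 0, -26]
R5 ← R5 + (29/24)·R2: [0, 0, 39/2]
R4 ← R4 − (4/3)·R3: [0, 0, 0]
R5 ← R5 + R3: [0, 0, 0]
Echelon form has 3 nonzero rows, so rank(A) = 3.
Each nonzero row contributes one pivot column: 3 pivot columns.

3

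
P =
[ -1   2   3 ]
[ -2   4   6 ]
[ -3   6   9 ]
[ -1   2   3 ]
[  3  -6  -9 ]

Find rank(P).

Row reduce to echelon form.
R2 ← R2 − (2)·R1: [0, 0, 0]
R3 ← R3 − (3)·R1: [0, 0, 0]
R4 ← R4 − R1: [0, 0, 0]
R5 ← R5 + (3)·R1: [0, 0, 0]
Echelon form has 1 nonzero row, so rank(P) = 1.

1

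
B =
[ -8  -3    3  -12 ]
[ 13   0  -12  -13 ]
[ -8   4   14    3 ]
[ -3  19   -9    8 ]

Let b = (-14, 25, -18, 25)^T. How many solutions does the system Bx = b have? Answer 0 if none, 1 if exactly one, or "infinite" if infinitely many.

1

Row reduce the augmented matrix [B | b].
R2 ← R2 + (13/8)·R1: [0, -39/8, -57/8, -65/2, 9/4]
R3 ← R3 − R1: [0, 7, 11, 15, -4]
R4 ← R4 − (3/8)·R1: [0, 161/8, -81/8, 25/2, 121/4]
R3 ← R3 + (56/39)·R2: [0, 0, 10/13, -95/3, -10/13]
R4 ← R4 + (161/39)·R2: [0, 0, -514/13, -365/3, 514/13]
R4 ← R4 + (257/5)·R3: [0, 0, 0, -5248/3, 0]
The echelon form has 4 nonzero rows, and every pivot lies in the first 4 columns, so rank(B) = rank([B|b]) = 4.
The system is consistent.
rank = 4 = number of unknowns, so the solution is unique.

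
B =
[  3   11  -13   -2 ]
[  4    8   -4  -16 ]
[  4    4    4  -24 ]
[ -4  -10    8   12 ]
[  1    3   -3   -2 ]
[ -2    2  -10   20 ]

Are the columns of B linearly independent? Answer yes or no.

no

Row reduce B to echelon form.
R2 ← R2 − (4/3)·R1: [0, -20/3, 40/3, -40/3]
R3 ← R3 − (4/3)·R1: [0, -32/3, 64/3, -64/3]
R4 ← R4 + (4/3)·R1: [0, 14/3, -28/3, 28/3]
R5 ← R5 − (1/3)·R1: [0, -2/3, 4/3, -4/3]
R6 ← R6 + (2/3)·R1: [0, 28/3, -56/3, 56/3]
R3 ← R3 − (8/5)·R2: [0, 0, 0, 0]
R4 ← R4 + (7/10)·R2: [0, 0, 0, 0]
R5 ← R5 − (1/10)·R2: [0, 0, 0, 0]
R6 ← R6 + (7/5)·R2: [0, 0, 0, 0]
2 pivots among 4 columns.
Only 2 < 4 pivot columns, so the columns are linearly dependent.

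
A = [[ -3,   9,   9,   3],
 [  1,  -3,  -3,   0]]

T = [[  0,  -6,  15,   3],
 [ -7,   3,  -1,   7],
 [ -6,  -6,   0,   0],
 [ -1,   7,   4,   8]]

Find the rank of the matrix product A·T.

2

First compute AT:
[[-120,  12, -42,  78],
 [ 39,   3,  18, -18]]
Now row reduce the product.
R2 ← R2 + (13/40)·R1: [0, 69/10, 87/20, 147/20]
2 nonzero rows, so rank(AT) = 2.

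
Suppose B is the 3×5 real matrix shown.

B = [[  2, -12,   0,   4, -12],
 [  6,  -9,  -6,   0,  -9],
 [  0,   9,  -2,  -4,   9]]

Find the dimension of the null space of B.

Row reduce to echelon form.
R2 ← R2 − (3)·R1: [0, 27, -6, -12, 27]
R3 ← R3 − (1/3)·R2: [0, 0, 0, 0, 0]
2 nonzero rows, so rank(B) = 2.
B has 5 columns; by rank–nullity, nullity = 5 − 2 = 3.

3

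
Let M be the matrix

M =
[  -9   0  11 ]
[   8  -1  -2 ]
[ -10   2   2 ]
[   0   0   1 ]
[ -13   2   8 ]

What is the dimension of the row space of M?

Row reduce to echelon form.
R2 ← R2 + (8/9)·R1: [0, -1, 70/9]
R3 ← R3 − (10/9)·R1: [0, 2, -92/9]
R5 ← R5 − (13/9)·R1: [0, 2, -71/9]
R3 ← R3 + (2)·R2: [0, 0, 16/3]
R5 ← R5 + (2)·R2: [0, 0, 23/3]
R4 ← R4 − (3/16)·R3: [0, 0, 0]
R5 ← R5 − (23/16)·R3: [0, 0, 0]
Echelon form has 3 nonzero rows, so rank(M) = 3.
The row space has dimension equal to the rank: 3.

3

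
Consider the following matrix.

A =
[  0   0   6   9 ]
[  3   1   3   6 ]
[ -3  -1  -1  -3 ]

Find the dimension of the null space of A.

Row reduce to echelon form.
Swap R1 ↔ R2
R3 ← R3 + R1: [0, 0, 2, 3]
R3 ← R3 − (1/3)·R2: [0, 0, 0, 0]
2 nonzero rows, so rank(A) = 2.
A has 4 columns; by rank–nullity, nullity = 4 − 2 = 2.

2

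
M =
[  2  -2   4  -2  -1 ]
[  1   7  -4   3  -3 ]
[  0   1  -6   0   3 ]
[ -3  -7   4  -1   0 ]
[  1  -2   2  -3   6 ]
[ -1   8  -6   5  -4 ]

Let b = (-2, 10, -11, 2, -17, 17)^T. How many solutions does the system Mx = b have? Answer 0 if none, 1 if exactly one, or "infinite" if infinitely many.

infinite

Row reduce the augmented matrix [M | b].
R2 ← R2 − (1/2)·R1: [0, 8, -6, 4, -5/2, 11]
R4 ← R4 + (3/2)·R1: [0, -10, 10, -4, -3/2, -1]
R5 ← R5 − (1/2)·R1: [0, -1, 0, -2, 13/2, -16]
R6 ← R6 + (1/2)·R1: [0, 7, -4, 4, -9/2, 16]
R3 ← R3 − (1/8)·R2: [0, 0, -21/4, -1/2, 53/16, -99/8]
R4 ← R4 + (5/4)·R2: [0, 0, 5/2, 1, -37/8, 51/4]
R5 ← R5 + (1/8)·R2: [0, 0, -3/4, -3/2, 99/16, -117/8]
R6 ← R6 − (7/8)·R2: [0, 0, 5/4, 1/2, -37/16, 51/8]
R4 ← R4 + (10/21)·R3: [0, 0, 0, 16/21, -64/21, 48/7]
R5 ← R5 − (1/7)·R3: [0, 0, 0, -10/7, 40/7, -90/7]
R6 ← R6 + (5/21)·R3: [0, 0, 0, 8/21, -32/21, 24/7]
R5 ← R5 + (15/8)·R4: [0, 0, 0, 0, 0, 0]
R6 ← R6 − (1/2)·R4: [0, 0, 0, 0, 0, 0]
The echelon form has 4 nonzero rows, and every pivot lies in the first 5 columns, so rank(M) = rank([M|b]) = 4.
The system is consistent.
rank = 4 < 5 unknowns, so there are infinitely many solutions.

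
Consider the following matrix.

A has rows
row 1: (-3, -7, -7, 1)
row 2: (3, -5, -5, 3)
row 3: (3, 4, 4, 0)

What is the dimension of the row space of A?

Row reduce to echelon form.
R2 ← R2 + R1: [0, -12, -12, 4]
R3 ← R3 + R1: [0, -3, -3, 1]
R3 ← R3 − (1/4)·R2: [0, 0, 0, 0]
Echelon form has 2 nonzero rows, so rank(A) = 2.
The row space has dimension equal to the rank: 2.

2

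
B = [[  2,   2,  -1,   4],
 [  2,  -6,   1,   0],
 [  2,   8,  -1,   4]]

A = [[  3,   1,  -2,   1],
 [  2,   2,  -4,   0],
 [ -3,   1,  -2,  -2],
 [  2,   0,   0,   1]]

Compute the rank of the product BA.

First compute BA:
[[ 21,   5, -10,   8],
 [ -9,  -9,  18,   0],
 [ 33,  17, -34,   8]]
Now row reduce the product.
R2 ← R2 + (3/7)·R1: [0, -48/7, 96/7, 24/7]
R3 ← R3 − (11/7)·R1: [0, 64/7, -128/7, -32/7]
R3 ← R3 + (4/3)·R2: [0, 0, 0, 0]
2 nonzero rows, so rank(BA) = 2.

2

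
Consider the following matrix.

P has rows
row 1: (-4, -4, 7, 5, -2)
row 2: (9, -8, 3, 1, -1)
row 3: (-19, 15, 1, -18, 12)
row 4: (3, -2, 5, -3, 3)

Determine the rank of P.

4

Row reduce to echelon form.
R2 ← R2 + (9/4)·R1: [0, -17, 75/4, 49/4, -11/2]
R3 ← R3 − (19/4)·R1: [0, 34, -129/4, -167/4, 43/2]
R4 ← R4 + (3/4)·R1: [0, -5, 41/4, 3/4, 3/2]
R3 ← R3 + (2)·R2: [0, 0, 21/4, -69/4, 21/2]
R4 ← R4 − (5/17)·R2: [0, 0, 161/34, -97/34, 53/17]
R4 ← R4 − (46/51)·R3: [0, 0, 0, 216/17, -108/17]
Echelon form has 4 nonzero rows, so rank(P) = 4.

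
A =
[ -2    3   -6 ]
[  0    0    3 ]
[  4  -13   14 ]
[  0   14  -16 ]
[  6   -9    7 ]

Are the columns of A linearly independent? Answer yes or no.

Row reduce A to echelon form.
R3 ← R3 + (2)·R1: [0, -7, 2]
R5 ← R5 + (3)·R1: [0, 0, -11]
Swap R2 ↔ R3
R4 ← R4 + (2)·R2: [0, 0, -12]
R4 ← R4 + (4)·R3: [0, 0, 0]
R5 ← R5 + (11/3)·R3: [0, 0, 0]
3 pivots among 3 columns.
Every column is a pivot column, so the columns are linearly independent.

yes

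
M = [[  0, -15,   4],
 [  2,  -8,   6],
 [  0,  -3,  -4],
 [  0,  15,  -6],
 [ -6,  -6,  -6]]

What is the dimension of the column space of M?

3

Row reduce to echelon form.
Swap R1 ↔ R2
R5 ← R5 + (3)·R1: [0, -30, 12]
R3 ← R3 − (1/5)·R2: [0, 0, -24/5]
R4 ← R4 + R2: [0, 0, -2]
R5 ← R5 − (2)·R2: [0, 0, 4]
R4 ← R4 − (5/12)·R3: [0, 0, 0]
R5 ← R5 + (5/6)·R3: [0, 0, 0]
Echelon form has 3 nonzero rows, so rank(M) = 3.
The column space has dimension equal to the rank: 3.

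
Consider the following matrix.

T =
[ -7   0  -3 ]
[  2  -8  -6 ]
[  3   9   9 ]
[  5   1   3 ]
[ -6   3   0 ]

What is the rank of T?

2

Row reduce to echelon form.
R2 ← R2 + (2/7)·R1: [0, -8, -48/7]
R3 ← R3 + (3/7)·R1: [0, 9, 54/7]
R4 ← R4 + (5/7)·R1: [0, 1, 6/7]
R5 ← R5 − (6/7)·R1: [0, 3, 18/7]
R3 ← R3 + (9/8)·R2: [0, 0, 0]
R4 ← R4 + (1/8)·R2: [0, 0, 0]
R5 ← R5 + (3/8)·R2: [0, 0, 0]
Echelon form has 2 nonzero rows, so rank(T) = 2.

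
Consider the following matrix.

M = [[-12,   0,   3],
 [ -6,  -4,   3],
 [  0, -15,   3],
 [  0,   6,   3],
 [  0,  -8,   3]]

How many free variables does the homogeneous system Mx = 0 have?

Row reduce to echelon form.
R2 ← R2 − (1/2)·R1: [0, -4, 3/2]
R3 ← R3 − (15/4)·R2: [0, 0, -21/8]
R4 ← R4 + (3/2)·R2: [0, 0, 21/4]
R5 ← R5 − (2)·R2: [0, 0, 0]
R4 ← R4 + (2)·R3: [0, 0, 0]
3 nonzero rows, so rank(M) = 3.
M has 3 columns; by rank–nullity, nullity = 3 − 3 = 0.

0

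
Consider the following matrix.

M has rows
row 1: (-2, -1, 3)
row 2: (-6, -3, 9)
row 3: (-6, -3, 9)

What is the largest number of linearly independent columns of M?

Row reduce to echelon form.
R2 ← R2 − (3)·R1: [0, 0, 0]
R3 ← R3 − (3)·R1: [0, 0, 0]
Echelon form has 1 nonzero row, so rank(M) = 1.
The rank gives the maximum number of linearly independent columns: 1.

1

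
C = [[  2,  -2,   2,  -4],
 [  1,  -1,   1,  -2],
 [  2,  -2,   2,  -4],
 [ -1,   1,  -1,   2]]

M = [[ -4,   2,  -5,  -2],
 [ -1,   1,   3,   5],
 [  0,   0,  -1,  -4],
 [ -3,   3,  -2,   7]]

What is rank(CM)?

1

First compute CM:
[[  6, -10, -10, -50],
 [  3,  -5,  -5, -25],
 [  6, -10, -10, -50],
 [ -3,   5,   5,  25]]
Now row reduce the product.
R2 ← R2 − (1/2)·R1: [0, 0, 0, 0]
R3 ← R3 − R1: [0, 0, 0, 0]
R4 ← R4 + (1/2)·R1: [0, 0, 0, 0]
1 nonzero row, so rank(CM) = 1.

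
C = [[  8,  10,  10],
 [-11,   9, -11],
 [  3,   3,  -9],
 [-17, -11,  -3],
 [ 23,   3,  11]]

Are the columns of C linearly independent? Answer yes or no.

Row reduce C to echelon form.
R2 ← R2 + (11/8)·R1: [0, 91/4, 11/4]
R3 ← R3 − (3/8)·R1: [0, -3/4, -51/4]
R4 ← R4 + (17/8)·R1: [0, 41/4, 73/4]
R5 ← R5 − (23/8)·R1: [0, -103/4, -71/4]
R3 ← R3 + (3/91)·R2: [0, 0, -1152/91]
R4 ← R4 − (41/91)·R2: [0, 0, 1548/91]
R5 ← R5 + (103/91)·R2: [0, 0, -1332/91]
R4 ← R4 + (43/32)·R3: [0, 0, 0]
R5 ← R5 − (37/32)·R3: [0, 0, 0]
3 pivots among 3 columns.
Every column is a pivot column, so the columns are linearly independent.

yes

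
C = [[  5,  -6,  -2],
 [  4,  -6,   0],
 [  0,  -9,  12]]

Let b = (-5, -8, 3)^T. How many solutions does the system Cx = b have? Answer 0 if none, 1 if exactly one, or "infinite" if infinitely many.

Row reduce the augmented matrix [C | b].
R2 ← R2 − (4/5)·R1: [0, -6/5, 8/5, -4]
R3 ← R3 − (15/2)·R2: [0, 0, 0, 33]
The echelon form has 3 nonzero rows; the last pivot sits in the augmented column, so rank(C) = 2 but rank([C|b]) = 3.
Since the ranks differ, the system is inconsistent.
It has no solutions.

0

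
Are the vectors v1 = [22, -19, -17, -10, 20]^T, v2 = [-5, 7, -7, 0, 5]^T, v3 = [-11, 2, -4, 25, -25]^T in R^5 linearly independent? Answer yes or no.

yes

Form the matrix with these vectors as rows and row reduce.
R2 ← R2 + (5/22)·R1: [0, 59/22, -239/22, -25/11, 105/11]
R3 ← R3 + (1/2)·R1: [0, -15/2, -25/2, 20, -15]
R3 ← R3 + (165/59)·R2: [0, 0, -2530/59, 805/59, 690/59]
3 nonzero rows, so the 3 vectors span a space of dimension 3.
Since 3 = 3, the vectors are linearly independent.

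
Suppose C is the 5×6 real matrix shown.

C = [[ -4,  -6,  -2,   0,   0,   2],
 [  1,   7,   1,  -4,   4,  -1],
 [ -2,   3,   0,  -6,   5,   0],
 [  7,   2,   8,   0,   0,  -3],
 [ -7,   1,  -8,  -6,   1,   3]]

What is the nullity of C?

Row reduce to echelon form.
R2 ← R2 + (1/4)·R1: [0, 11/2, 1/2, -4, 4, -1/2]
R3 ← R3 − (1/2)·R1: [0, 6, 1, -6, 5, -1]
R4 ← R4 + (7/4)·R1: [0, -17/2, 9/2, 0, 0, 1/2]
R5 ← R5 − (7/4)·R1: [0, 23/2, -9/2, -6, 1, -1/2]
R3 ← R3 − (12/11)·R2: [0, 0, 5/11, -18/11, 7/11, -5/11]
R4 ← R4 + (17/11)·R2: [0, 0, 58/11, -68/11, 68/11, -3/11]
R5 ← R5 − (23/11)·R2: [0, 0, -61/11, 26/11, -81/11, 6/11]
R4 ← R4 − (58/5)·R3: [0, 0, 0, 64/5, -6/5, 5]
R5 ← R5 + (61/5)·R3: [0, 0, 0, -88/5, 2/5, -5]
R5 ← R5 + (11/8)·R4: [0, 0, 0, 0, -5/4, 15/8]
5 nonzero rows, so rank(C) = 5.
C has 6 columns; by rank–nullity, nullity = 6 − 5 = 1.

1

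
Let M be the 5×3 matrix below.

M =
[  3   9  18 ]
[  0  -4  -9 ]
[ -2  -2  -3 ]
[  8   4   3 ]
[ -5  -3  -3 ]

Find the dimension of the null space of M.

Row reduce to echelon form.
R3 ← R3 + (2/3)·R1: [0, 4, 9]
R4 ← R4 − (8/3)·R1: [0, -20, -45]
R5 ← R5 + (5/3)·R1: [0, 12, 27]
R3 ← R3 + R2: [0, 0, 0]
R4 ← R4 − (5)·R2: [0, 0, 0]
R5 ← R5 + (3)·R2: [0, 0, 0]
2 nonzero rows, so rank(M) = 2.
M has 3 columns; by rank–nullity, nullity = 3 − 2 = 1.

1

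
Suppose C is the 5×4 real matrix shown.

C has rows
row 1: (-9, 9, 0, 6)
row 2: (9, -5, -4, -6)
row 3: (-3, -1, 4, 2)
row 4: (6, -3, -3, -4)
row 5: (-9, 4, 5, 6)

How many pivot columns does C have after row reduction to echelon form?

2

Row reduce to echelon form.
R2 ← R2 + R1: [0, 4, -4, 0]
R3 ← R3 − (1/3)·R1: [0, -4, 4, 0]
R4 ← R4 + (2/3)·R1: [0, 3, -3, 0]
R5 ← R5 − R1: [0, -5, 5, 0]
R3 ← R3 + R2: [0, 0, 0, 0]
R4 ← R4 − (3/4)·R2: [0, 0, 0, 0]
R5 ← R5 + (5/4)·R2: [0, 0, 0, 0]
Echelon form has 2 nonzero rows, so rank(C) = 2.
Each nonzero row contributes one pivot column: 2 pivot columns.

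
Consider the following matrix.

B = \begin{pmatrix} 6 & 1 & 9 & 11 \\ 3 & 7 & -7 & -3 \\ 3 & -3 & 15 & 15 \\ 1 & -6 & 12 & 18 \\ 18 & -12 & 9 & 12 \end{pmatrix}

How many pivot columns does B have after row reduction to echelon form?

Row reduce to echelon form.
R2 ← R2 − (1/2)·R1: [0, 13/2, -23/2, -17/2]
R3 ← R3 − (1/2)·R1: [0, -7/2, 21/2, 19/2]
R4 ← R4 − (1/6)·R1: [0, -37/6, 21/2, 97/6]
R5 ← R5 − (3)·R1: [0, -15, -18, -21]
R3 ← R3 + (7/13)·R2: [0, 0, 56/13, 64/13]
R4 ← R4 + (37/39)·R2: [0, 0, -16/39, 316/39]
R5 ← R5 + (30/13)·R2: [0, 0, -579/13, -528/13]
R4 ← R4 + (2/21)·R3: [0, 0, 0, 60/7]
R5 ← R5 + (579/56)·R3: [0, 0, 0, 72/7]
R5 ← R5 − (6/5)·R4: [0, 0, 0, 0]
Echelon form has 4 nonzero rows, so rank(B) = 4.
Each nonzero row contributes one pivot column: 4 pivot columns.

4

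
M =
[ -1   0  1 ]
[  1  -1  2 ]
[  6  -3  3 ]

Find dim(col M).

2

Row reduce to echelon form.
R2 ← R2 + R1: [0, -1, 3]
R3 ← R3 + (6)·R1: [0, -3, 9]
R3 ← R3 − (3)·R2: [0, 0, 0]
Echelon form has 2 nonzero rows, so rank(M) = 2.
The column space has dimension equal to the rank: 2.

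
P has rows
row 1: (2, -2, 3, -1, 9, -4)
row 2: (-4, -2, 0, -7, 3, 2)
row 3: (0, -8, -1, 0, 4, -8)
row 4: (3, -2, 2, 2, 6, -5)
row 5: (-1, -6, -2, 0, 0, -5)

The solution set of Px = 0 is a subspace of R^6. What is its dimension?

Row reduce to echelon form.
R2 ← R2 + (2)·R1: [0, -6, 6, -9, 21, -6]
R4 ← R4 − (3/2)·R1: [0, 1, -5/2, 7/2, -15/2, 1]
R5 ← R5 + (1/2)·R1: [0, -7, -1/2, -1/2, 9/2, -7]
R3 ← R3 − (4/3)·R2: [0, 0, -9, 12, -24, 0]
R4 ← R4 + (1/6)·R2: [0, 0, -3/2, 2, -4, 0]
R5 ← R5 − (7/6)·R2: [0, 0, -15/2, 10, -20, 0]
R4 ← R4 − (1/6)·R3: [0, 0, 0, 0, 0, 0]
R5 ← R5 − (5/6)·R3: [0, 0, 0, 0, 0, 0]
3 nonzero rows, so rank(P) = 3.
P has 6 columns; by rank–nullity, nullity = 6 − 3 = 3.

3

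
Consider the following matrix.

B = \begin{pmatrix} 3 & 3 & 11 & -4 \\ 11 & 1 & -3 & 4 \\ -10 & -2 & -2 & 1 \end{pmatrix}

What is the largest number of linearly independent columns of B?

3

Row reduce to echelon form.
R2 ← R2 − (11/3)·R1: [0, -10, -130/3, 56/3]
R3 ← R3 + (10/3)·R1: [0, 8, 104/3, -37/3]
R3 ← R3 + (4/5)·R2: [0, 0, 0, 13/5]
Echelon form has 3 nonzero rows, so rank(B) = 3.
The rank gives the maximum number of linearly independent columns: 3.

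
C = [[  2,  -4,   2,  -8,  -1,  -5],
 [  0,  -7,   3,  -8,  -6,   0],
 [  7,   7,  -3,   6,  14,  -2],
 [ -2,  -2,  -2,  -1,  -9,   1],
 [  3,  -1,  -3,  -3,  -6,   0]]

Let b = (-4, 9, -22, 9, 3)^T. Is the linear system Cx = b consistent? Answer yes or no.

Row reduce the augmented matrix [C | b].
R3 ← R3 − (7/2)·R1: [0, 21, -10, 34, 35/2, 31/2, -8]
R4 ← R4 + R1: [0, -6, 0, -9, -10, -4, 5]
R5 ← R5 − (3/2)·R1: [0, 5, -6, 9, -9/2, 15/2, 9]
R3 ← R3 + (3)·R2: [0, 0, -1, 10, -1/2, 31/2, 19]
R4 ← R4 − (6/7)·R2: [0, 0, -18/7, -15/7, -34/7, -4, -19/7]
R5 ← R5 + (5/7)·R2: [0, 0, -27/7, 23/7, -123/14, 15/2, 108/7]
R4 ← R4 − (18/7)·R3: [0, 0, 0, -195/7, -25/7, -307/7, -361/7]
R5 ← R5 − (27/7)·R3: [0, 0, 0, -247/7, -48/7, -366/7, -405/7]
R5 ← R5 − (19/15)·R4: [0, 0, 0, 0, -7/3, 49/15, 112/15]
The echelon form has 5 nonzero rows, and every pivot lies in the first 6 columns, so rank(C) = rank([C|b]) = 5.
The system is consistent.

yes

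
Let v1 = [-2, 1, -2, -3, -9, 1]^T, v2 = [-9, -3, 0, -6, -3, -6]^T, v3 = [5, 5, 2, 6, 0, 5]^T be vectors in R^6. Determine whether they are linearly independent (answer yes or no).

yes

Form the matrix with these vectors as rows and row reduce.
R2 ← R2 − (9/2)·R1: [0, -15/2, 9, 15/2, 75/2, -21/2]
R3 ← R3 + (5/2)·R1: [0, 15/2, -3, -3/2, -45/2, 15/2]
R3 ← R3 + R2: [0, 0, 6, 6, 15, -3]
3 nonzero rows, so the 3 vectors span a space of dimension 3.
Since 3 = 3, the vectors are linearly independent.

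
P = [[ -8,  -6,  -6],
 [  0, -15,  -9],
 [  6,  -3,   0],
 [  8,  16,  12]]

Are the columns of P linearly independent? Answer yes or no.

Row reduce P to echelon form.
R3 ← R3 + (3/4)·R1: [0, -15/2, -9/2]
R4 ← R4 + R1: [0, 10, 6]
R3 ← R3 − (1/2)·R2: [0, 0, 0]
R4 ← R4 + (2/3)·R2: [0, 0, 0]
2 pivots among 3 columns.
Only 2 < 3 pivot columns, so the columns are linearly dependent.

no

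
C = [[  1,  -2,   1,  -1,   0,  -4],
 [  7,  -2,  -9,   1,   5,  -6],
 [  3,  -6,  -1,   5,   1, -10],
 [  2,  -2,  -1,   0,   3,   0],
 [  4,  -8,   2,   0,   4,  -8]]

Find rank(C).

Row reduce to echelon form.
R2 ← R2 − (7)·R1: [0, 12, -16, 8, 5, 22]
R3 ← R3 − (3)·R1: [0, 0, -4, 8, 1, 2]
R4 ← R4 − (2)·R1: [0, 2, -3, 2, 3, 8]
R5 ← R5 − (4)·R1: [0, 0, -2, 4, 4, 8]
R4 ← R4 − (1/6)·R2: [0, 0, -1/3, 2/3, 13/6, 13/3]
R4 ← R4 − (1/12)·R3: [0, 0, 0, 0, 25/12, 25/6]
R5 ← R5 − (1/2)·R3: [0, 0, 0, 0, 7/2, 7]
R5 ← R5 − (42/25)·R4: [0, 0, 0, 0, 0, 0]
Echelon form has 4 nonzero rows, so rank(C) = 4.

4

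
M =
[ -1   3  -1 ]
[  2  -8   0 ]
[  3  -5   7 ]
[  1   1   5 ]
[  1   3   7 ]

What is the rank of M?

2

Row reduce to echelon form.
R2 ← R2 + (2)·R1: [0, -2, -2]
R3 ← R3 + (3)·R1: [0, 4, 4]
R4 ← R4 + R1: [0, 4, 4]
R5 ← R5 + R1: [0, 6, 6]
R3 ← R3 + (2)·R2: [0, 0, 0]
R4 ← R4 + (2)·R2: [0, 0, 0]
R5 ← R5 + (3)·R2: [0, 0, 0]
Echelon form has 2 nonzero rows, so rank(M) = 2.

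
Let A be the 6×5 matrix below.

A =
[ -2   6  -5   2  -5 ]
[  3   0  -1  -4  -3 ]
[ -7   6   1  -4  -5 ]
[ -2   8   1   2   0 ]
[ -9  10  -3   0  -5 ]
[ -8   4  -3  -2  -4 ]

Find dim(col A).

5

Row reduce to echelon form.
R2 ← R2 + (3/2)·R1: [0, 9, -17/2, -1, -21/2]
R3 ← R3 − (7/2)·R1: [0, -15, 37/2, -11, 25/2]
R4 ← R4 − R1: [0, 2, 6, 0, 5]
R5 ← R5 − (9/2)·R1: [0, -17, 39/2, -9, 35/2]
R6 ← R6 − (4)·R1: [0, -20, 17, -10, 16]
R3 ← R3 + (5/3)·R2: [0, 0, 13/3, -38/3, -5]
R4 ← R4 − (2/9)·R2: [0, 0, 71/9, 2/9, 22/3]
R5 ← R5 + (17/9)·R2: [0, 0, 31/9, -98/9, -7/3]
R6 ← R6 + (20/9)·R2: [0, 0, -17/9, -110/9, -22/3]
R4 ← R4 − (71/39)·R3: [0, 0, 0, 908/39, 641/39]
R5 ← R5 − (31/39)·R3: [0, 0, 0, -32/39, 64/39]
R6 ← R6 + (17/39)·R3: [0, 0, 0, -692/39, -371/39]
R5 ← R5 + (8/227)·R4: [0, 0, 0, 0, 504/227]
R6 ← R6 + (173/227)·R4: [0, 0, 0, 0, 684/227]
R6 ← R6 − (19/14)·R5: [0, 0, 0, 0, 0]
Echelon form has 5 nonzero rows, so rank(A) = 5.
The column space has dimension equal to the rank: 5.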